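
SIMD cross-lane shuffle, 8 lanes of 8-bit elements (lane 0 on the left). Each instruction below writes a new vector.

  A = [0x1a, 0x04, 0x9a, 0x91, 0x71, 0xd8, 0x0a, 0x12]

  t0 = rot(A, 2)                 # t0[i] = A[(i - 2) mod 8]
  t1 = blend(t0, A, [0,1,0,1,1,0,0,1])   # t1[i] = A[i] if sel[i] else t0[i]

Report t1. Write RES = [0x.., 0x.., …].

RES = [ 0x0a  0x04  0x1a  0x91  0x71  0x91  0x71  0x12 ]

  t0: 0a 12 1a 04 9a 91 71 d8
  t1: 0a 04 1a 91 71 91 71 12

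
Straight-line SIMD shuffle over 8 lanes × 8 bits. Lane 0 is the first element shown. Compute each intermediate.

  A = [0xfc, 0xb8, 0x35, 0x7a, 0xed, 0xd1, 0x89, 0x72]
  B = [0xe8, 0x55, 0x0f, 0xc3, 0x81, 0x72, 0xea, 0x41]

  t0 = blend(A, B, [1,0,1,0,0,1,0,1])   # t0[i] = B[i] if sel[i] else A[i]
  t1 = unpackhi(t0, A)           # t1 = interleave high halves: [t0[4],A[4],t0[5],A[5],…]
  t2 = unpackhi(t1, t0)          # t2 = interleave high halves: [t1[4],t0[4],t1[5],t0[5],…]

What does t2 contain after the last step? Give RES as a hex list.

t0 = [0xe8, 0xb8, 0x0f, 0x7a, 0xed, 0x72, 0x89, 0x41]
t1 = [0xed, 0xed, 0x72, 0xd1, 0x89, 0x89, 0x41, 0x72]
t2 = [0x89, 0xed, 0x89, 0x72, 0x41, 0x89, 0x72, 0x41]

RES = [ 0x89  0xed  0x89  0x72  0x41  0x89  0x72  0x41 ]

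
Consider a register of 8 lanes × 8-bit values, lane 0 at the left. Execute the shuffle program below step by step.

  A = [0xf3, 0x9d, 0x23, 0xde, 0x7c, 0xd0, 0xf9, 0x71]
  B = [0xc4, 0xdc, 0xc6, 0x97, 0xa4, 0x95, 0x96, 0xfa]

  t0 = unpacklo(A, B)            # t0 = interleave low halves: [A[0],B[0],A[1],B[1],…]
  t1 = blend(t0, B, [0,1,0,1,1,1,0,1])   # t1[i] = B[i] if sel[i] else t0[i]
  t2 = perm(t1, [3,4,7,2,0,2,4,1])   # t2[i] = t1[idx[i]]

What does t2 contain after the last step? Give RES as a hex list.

  t0: f3 c4 9d dc 23 c6 de 97
  t1: f3 dc 9d 97 a4 95 de fa
  t2: 97 a4 fa 9d f3 9d a4 dc

RES = [0x97, 0xa4, 0xfa, 0x9d, 0xf3, 0x9d, 0xa4, 0xdc]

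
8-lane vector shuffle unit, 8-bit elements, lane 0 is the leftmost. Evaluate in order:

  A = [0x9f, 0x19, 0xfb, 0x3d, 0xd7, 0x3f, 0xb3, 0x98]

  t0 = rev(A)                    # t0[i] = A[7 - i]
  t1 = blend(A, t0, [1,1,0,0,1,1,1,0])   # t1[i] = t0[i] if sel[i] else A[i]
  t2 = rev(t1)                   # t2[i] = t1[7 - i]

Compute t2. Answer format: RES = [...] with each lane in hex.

RES = [ 0x98  0x19  0xfb  0x3d  0x3d  0xfb  0xb3  0x98 ]

t0 = [0x98, 0xb3, 0x3f, 0xd7, 0x3d, 0xfb, 0x19, 0x9f]
t1 = [0x98, 0xb3, 0xfb, 0x3d, 0x3d, 0xfb, 0x19, 0x98]
t2 = [0x98, 0x19, 0xfb, 0x3d, 0x3d, 0xfb, 0xb3, 0x98]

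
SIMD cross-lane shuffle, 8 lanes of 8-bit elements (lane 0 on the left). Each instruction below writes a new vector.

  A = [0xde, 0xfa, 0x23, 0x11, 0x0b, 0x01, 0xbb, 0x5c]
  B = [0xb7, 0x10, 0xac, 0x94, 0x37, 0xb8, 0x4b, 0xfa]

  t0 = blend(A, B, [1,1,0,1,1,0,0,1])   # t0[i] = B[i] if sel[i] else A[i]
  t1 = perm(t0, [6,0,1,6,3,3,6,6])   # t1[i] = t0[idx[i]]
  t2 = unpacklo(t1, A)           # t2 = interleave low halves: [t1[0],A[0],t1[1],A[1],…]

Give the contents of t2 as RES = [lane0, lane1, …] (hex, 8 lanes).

RES = [0xbb, 0xde, 0xb7, 0xfa, 0x10, 0x23, 0xbb, 0x11]

→ t0 |b7|10|23|94|37|01|bb|fa|
→ t1 |bb|b7|10|bb|94|94|bb|bb|
→ t2 |bb|de|b7|fa|10|23|bb|11|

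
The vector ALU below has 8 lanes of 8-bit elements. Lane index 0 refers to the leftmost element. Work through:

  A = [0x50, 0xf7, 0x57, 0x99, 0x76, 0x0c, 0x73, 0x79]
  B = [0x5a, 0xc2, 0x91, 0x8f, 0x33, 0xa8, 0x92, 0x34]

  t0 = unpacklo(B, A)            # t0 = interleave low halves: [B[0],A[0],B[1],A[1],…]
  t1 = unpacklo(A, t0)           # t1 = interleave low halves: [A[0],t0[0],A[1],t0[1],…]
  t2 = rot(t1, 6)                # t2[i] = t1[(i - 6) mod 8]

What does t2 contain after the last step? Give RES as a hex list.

RES = [ 0xf7  0x50  0x57  0xc2  0x99  0xf7  0x50  0x5a ]

t0 = [0x5a, 0x50, 0xc2, 0xf7, 0x91, 0x57, 0x8f, 0x99]
t1 = [0x50, 0x5a, 0xf7, 0x50, 0x57, 0xc2, 0x99, 0xf7]
t2 = [0xf7, 0x50, 0x57, 0xc2, 0x99, 0xf7, 0x50, 0x5a]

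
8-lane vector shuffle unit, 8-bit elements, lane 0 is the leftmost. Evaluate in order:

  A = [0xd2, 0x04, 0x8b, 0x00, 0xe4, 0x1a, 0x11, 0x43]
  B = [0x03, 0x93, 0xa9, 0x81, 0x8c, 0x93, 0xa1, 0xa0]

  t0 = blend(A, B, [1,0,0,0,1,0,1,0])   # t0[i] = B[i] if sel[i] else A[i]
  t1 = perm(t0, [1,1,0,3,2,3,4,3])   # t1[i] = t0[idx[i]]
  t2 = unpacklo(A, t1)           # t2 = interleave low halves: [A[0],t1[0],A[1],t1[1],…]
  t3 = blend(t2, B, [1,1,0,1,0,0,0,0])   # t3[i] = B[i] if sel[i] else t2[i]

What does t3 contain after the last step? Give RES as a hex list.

RES = [ 0x03  0x93  0x04  0x81  0x8b  0x03  0x00  0x00 ]

→ t0 |03|04|8b|00|8c|1a|a1|43|
→ t1 |04|04|03|00|8b|00|8c|00|
→ t2 |d2|04|04|04|8b|03|00|00|
→ t3 |03|93|04|81|8b|03|00|00|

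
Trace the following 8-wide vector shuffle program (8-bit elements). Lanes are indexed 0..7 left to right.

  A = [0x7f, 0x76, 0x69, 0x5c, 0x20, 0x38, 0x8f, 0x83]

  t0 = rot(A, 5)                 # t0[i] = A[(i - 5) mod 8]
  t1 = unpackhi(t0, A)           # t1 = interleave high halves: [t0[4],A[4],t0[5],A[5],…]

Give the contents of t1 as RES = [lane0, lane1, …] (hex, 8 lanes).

  t0: 5c 20 38 8f 83 7f 76 69
  t1: 83 20 7f 38 76 8f 69 83

RES = [ 0x83  0x20  0x7f  0x38  0x76  0x8f  0x69  0x83 ]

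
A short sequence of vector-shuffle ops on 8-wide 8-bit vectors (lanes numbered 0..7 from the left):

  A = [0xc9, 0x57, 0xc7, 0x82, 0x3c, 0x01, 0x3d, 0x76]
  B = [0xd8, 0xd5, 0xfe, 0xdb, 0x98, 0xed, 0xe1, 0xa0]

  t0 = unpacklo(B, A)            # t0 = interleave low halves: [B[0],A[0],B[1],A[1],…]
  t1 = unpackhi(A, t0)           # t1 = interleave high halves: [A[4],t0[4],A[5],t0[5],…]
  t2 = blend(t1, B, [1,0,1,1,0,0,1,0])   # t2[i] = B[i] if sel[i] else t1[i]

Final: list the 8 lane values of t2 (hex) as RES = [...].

RES = [0xd8, 0xfe, 0xfe, 0xdb, 0x3d, 0xdb, 0xe1, 0x82]

t0 = [0xd8, 0xc9, 0xd5, 0x57, 0xfe, 0xc7, 0xdb, 0x82]
t1 = [0x3c, 0xfe, 0x01, 0xc7, 0x3d, 0xdb, 0x76, 0x82]
t2 = [0xd8, 0xfe, 0xfe, 0xdb, 0x3d, 0xdb, 0xe1, 0x82]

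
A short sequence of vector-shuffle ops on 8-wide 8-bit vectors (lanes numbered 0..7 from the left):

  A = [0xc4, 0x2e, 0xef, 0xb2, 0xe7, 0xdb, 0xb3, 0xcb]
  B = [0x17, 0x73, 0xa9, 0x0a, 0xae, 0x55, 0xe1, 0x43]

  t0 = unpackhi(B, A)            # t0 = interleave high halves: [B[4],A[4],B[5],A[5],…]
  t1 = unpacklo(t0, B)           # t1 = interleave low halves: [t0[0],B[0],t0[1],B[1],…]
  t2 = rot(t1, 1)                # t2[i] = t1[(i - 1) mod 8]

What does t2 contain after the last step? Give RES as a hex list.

t0 = [0xae, 0xe7, 0x55, 0xdb, 0xe1, 0xb3, 0x43, 0xcb]
t1 = [0xae, 0x17, 0xe7, 0x73, 0x55, 0xa9, 0xdb, 0x0a]
t2 = [0x0a, 0xae, 0x17, 0xe7, 0x73, 0x55, 0xa9, 0xdb]

RES = [0x0a, 0xae, 0x17, 0xe7, 0x73, 0x55, 0xa9, 0xdb]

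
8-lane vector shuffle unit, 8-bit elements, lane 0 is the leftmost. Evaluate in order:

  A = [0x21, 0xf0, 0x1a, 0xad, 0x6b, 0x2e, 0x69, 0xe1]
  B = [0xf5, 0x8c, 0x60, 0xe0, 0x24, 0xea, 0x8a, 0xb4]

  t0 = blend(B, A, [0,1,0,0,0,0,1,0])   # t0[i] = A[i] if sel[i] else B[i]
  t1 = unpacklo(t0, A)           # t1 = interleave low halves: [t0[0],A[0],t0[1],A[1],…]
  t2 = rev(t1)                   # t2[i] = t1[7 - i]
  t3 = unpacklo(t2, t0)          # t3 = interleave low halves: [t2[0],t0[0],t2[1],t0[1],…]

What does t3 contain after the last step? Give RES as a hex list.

  t0: f5 f0 60 e0 24 ea 69 b4
  t1: f5 21 f0 f0 60 1a e0 ad
  t2: ad e0 1a 60 f0 f0 21 f5
  t3: ad f5 e0 f0 1a 60 60 e0

RES = [0xad, 0xf5, 0xe0, 0xf0, 0x1a, 0x60, 0x60, 0xe0]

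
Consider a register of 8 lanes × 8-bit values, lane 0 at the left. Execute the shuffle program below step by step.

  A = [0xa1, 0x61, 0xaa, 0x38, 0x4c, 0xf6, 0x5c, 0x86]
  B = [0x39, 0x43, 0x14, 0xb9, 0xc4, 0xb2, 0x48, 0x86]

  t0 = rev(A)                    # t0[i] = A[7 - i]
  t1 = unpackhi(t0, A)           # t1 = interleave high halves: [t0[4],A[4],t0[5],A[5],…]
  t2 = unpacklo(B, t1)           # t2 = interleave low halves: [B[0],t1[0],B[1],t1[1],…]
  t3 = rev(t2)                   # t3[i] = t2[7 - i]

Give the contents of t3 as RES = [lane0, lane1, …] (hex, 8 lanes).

  t0: 86 5c f6 4c 38 aa 61 a1
  t1: 38 4c aa f6 61 5c a1 86
  t2: 39 38 43 4c 14 aa b9 f6
  t3: f6 b9 aa 14 4c 43 38 39

RES = [ 0xf6  0xb9  0xaa  0x14  0x4c  0x43  0x38  0x39 ]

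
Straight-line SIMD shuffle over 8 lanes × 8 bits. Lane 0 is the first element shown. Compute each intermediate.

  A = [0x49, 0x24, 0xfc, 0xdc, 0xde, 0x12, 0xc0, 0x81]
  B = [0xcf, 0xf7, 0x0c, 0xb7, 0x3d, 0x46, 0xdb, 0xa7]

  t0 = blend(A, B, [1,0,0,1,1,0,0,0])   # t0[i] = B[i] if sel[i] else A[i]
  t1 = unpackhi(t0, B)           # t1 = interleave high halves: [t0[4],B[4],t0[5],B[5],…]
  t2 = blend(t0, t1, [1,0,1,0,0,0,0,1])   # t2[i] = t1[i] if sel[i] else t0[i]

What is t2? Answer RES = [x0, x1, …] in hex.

t0 = [0xcf, 0x24, 0xfc, 0xb7, 0x3d, 0x12, 0xc0, 0x81]
t1 = [0x3d, 0x3d, 0x12, 0x46, 0xc0, 0xdb, 0x81, 0xa7]
t2 = [0x3d, 0x24, 0x12, 0xb7, 0x3d, 0x12, 0xc0, 0xa7]

RES = [0x3d, 0x24, 0x12, 0xb7, 0x3d, 0x12, 0xc0, 0xa7]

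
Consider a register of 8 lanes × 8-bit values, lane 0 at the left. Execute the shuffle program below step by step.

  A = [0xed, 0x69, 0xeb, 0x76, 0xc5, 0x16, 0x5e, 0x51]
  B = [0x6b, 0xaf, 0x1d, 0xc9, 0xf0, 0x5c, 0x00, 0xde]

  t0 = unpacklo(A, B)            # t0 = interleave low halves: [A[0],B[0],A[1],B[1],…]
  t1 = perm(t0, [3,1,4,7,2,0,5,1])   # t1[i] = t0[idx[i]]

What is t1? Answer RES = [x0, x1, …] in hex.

RES = [0xaf, 0x6b, 0xeb, 0xc9, 0x69, 0xed, 0x1d, 0x6b]

t0 = [0xed, 0x6b, 0x69, 0xaf, 0xeb, 0x1d, 0x76, 0xc9]
t1 = [0xaf, 0x6b, 0xeb, 0xc9, 0x69, 0xed, 0x1d, 0x6b]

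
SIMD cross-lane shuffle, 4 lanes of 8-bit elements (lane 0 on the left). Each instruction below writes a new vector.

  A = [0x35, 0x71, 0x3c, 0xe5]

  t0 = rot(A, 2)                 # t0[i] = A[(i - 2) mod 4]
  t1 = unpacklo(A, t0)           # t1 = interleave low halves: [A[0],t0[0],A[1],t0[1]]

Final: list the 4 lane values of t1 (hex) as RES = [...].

→ t0 |3c|e5|35|71|
→ t1 |35|3c|71|e5|

RES = [ 0x35  0x3c  0x71  0xe5 ]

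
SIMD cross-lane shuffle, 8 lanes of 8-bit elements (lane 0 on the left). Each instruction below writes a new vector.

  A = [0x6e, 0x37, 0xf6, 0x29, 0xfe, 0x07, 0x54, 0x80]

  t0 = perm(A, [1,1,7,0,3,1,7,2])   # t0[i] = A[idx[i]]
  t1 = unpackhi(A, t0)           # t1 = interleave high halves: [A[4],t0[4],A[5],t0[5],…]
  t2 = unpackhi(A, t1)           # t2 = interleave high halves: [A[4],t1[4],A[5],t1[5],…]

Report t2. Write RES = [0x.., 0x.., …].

RES = [0xfe, 0x54, 0x07, 0x80, 0x54, 0x80, 0x80, 0xf6]

t0 = [0x37, 0x37, 0x80, 0x6e, 0x29, 0x37, 0x80, 0xf6]
t1 = [0xfe, 0x29, 0x07, 0x37, 0x54, 0x80, 0x80, 0xf6]
t2 = [0xfe, 0x54, 0x07, 0x80, 0x54, 0x80, 0x80, 0xf6]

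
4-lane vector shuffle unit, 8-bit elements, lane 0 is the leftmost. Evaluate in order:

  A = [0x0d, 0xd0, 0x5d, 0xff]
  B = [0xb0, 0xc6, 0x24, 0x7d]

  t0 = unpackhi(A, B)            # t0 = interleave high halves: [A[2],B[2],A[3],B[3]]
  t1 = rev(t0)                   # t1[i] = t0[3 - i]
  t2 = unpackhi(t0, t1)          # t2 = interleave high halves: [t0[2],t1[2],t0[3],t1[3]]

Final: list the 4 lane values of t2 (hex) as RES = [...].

  t0: 5d 24 ff 7d
  t1: 7d ff 24 5d
  t2: ff 24 7d 5d

RES = [0xff, 0x24, 0x7d, 0x5d]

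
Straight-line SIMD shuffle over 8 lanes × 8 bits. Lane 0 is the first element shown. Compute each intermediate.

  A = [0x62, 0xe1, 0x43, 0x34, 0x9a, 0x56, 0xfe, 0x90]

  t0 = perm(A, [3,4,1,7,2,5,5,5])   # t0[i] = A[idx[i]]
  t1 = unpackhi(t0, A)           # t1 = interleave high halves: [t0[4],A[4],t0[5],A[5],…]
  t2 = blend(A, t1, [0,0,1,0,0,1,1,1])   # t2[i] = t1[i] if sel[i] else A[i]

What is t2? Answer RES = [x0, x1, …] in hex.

t0 = [0x34, 0x9a, 0xe1, 0x90, 0x43, 0x56, 0x56, 0x56]
t1 = [0x43, 0x9a, 0x56, 0x56, 0x56, 0xfe, 0x56, 0x90]
t2 = [0x62, 0xe1, 0x56, 0x34, 0x9a, 0xfe, 0x56, 0x90]

RES = [0x62, 0xe1, 0x56, 0x34, 0x9a, 0xfe, 0x56, 0x90]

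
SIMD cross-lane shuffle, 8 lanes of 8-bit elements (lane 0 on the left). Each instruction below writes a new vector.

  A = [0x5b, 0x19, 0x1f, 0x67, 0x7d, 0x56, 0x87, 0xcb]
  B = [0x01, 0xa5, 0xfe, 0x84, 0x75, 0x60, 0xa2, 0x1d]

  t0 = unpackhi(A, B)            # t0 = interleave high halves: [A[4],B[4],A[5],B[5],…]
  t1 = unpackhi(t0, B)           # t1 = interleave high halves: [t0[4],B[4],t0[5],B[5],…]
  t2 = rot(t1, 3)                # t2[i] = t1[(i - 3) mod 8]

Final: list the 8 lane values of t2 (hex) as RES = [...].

RES = [0xa2, 0x1d, 0x1d, 0x87, 0x75, 0xa2, 0x60, 0xcb]

→ t0 |7d|75|56|60|87|a2|cb|1d|
→ t1 |87|75|a2|60|cb|a2|1d|1d|
→ t2 |a2|1d|1d|87|75|a2|60|cb|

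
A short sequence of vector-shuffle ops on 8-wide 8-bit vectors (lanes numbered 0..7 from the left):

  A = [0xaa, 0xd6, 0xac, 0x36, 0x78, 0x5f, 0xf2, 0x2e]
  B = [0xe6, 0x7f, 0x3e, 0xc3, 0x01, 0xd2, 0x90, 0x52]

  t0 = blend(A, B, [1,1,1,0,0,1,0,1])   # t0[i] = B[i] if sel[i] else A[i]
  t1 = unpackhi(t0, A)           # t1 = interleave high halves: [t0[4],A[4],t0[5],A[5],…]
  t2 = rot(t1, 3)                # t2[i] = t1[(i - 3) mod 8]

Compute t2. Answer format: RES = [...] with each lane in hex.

RES = [ 0xf2  0x52  0x2e  0x78  0x78  0xd2  0x5f  0xf2 ]

→ t0 |e6|7f|3e|36|78|d2|f2|52|
→ t1 |78|78|d2|5f|f2|f2|52|2e|
→ t2 |f2|52|2e|78|78|d2|5f|f2|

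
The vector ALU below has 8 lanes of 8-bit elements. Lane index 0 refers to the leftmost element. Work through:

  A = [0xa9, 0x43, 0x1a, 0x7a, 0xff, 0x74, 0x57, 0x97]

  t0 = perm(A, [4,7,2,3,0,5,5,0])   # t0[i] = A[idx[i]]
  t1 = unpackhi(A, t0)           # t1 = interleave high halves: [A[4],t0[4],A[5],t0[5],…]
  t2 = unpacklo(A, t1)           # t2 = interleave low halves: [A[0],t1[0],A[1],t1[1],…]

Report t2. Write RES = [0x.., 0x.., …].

→ t0 |ff|97|1a|7a|a9|74|74|a9|
→ t1 |ff|a9|74|74|57|74|97|a9|
→ t2 |a9|ff|43|a9|1a|74|7a|74|

RES = [0xa9, 0xff, 0x43, 0xa9, 0x1a, 0x74, 0x7a, 0x74]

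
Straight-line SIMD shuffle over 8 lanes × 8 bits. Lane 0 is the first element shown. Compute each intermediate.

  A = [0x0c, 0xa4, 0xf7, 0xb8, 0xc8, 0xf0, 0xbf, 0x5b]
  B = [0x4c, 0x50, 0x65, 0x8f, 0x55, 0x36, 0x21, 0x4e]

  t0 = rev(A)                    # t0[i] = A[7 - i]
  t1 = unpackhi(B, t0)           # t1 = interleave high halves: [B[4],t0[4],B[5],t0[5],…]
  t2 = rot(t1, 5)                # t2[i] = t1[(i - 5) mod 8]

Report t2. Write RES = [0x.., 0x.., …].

RES = [ 0xf7  0x21  0xa4  0x4e  0x0c  0x55  0xb8  0x36 ]

  t0: 5b bf f0 c8 b8 f7 a4 0c
  t1: 55 b8 36 f7 21 a4 4e 0c
  t2: f7 21 a4 4e 0c 55 b8 36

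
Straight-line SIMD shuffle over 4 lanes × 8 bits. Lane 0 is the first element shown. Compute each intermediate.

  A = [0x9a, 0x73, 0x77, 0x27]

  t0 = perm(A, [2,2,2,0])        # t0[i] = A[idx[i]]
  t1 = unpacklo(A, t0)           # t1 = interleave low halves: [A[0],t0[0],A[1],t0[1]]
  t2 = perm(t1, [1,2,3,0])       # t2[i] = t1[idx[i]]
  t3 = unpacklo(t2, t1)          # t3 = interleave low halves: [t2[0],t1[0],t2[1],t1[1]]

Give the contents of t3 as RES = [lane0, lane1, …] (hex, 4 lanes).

RES = [0x77, 0x9a, 0x73, 0x77]

→ t0 |77|77|77|9a|
→ t1 |9a|77|73|77|
→ t2 |77|73|77|9a|
→ t3 |77|9a|73|77|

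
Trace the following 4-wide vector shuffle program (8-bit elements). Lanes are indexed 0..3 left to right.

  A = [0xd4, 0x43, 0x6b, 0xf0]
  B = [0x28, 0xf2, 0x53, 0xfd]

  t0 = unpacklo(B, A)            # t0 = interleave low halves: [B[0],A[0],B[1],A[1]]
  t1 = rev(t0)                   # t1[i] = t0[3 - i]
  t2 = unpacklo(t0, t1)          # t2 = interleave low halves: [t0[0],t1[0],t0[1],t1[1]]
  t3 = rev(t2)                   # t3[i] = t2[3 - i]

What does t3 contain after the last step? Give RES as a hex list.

RES = [ 0xf2  0xd4  0x43  0x28 ]

→ t0 |28|d4|f2|43|
→ t1 |43|f2|d4|28|
→ t2 |28|43|d4|f2|
→ t3 |f2|d4|43|28|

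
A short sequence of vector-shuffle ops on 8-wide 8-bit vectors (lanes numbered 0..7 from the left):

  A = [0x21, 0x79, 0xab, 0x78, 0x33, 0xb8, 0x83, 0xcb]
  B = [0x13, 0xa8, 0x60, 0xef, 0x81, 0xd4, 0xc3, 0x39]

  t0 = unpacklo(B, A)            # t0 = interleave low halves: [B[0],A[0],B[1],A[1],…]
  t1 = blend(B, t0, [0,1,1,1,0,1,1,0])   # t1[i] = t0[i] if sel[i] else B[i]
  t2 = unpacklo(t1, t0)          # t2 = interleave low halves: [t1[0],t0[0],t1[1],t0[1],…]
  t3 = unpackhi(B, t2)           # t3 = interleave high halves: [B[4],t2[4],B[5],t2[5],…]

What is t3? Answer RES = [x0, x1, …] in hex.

t0 = [0x13, 0x21, 0xa8, 0x79, 0x60, 0xab, 0xef, 0x78]
t1 = [0x13, 0x21, 0xa8, 0x79, 0x81, 0xab, 0xef, 0x39]
t2 = [0x13, 0x13, 0x21, 0x21, 0xa8, 0xa8, 0x79, 0x79]
t3 = [0x81, 0xa8, 0xd4, 0xa8, 0xc3, 0x79, 0x39, 0x79]

RES = [0x81, 0xa8, 0xd4, 0xa8, 0xc3, 0x79, 0x39, 0x79]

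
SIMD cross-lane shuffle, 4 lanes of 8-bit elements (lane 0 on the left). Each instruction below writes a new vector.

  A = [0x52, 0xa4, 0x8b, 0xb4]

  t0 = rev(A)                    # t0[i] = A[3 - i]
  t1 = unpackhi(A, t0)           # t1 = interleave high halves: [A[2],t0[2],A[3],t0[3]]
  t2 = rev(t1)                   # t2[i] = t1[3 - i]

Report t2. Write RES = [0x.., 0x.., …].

RES = [ 0x52  0xb4  0xa4  0x8b ]

→ t0 |b4|8b|a4|52|
→ t1 |8b|a4|b4|52|
→ t2 |52|b4|a4|8b|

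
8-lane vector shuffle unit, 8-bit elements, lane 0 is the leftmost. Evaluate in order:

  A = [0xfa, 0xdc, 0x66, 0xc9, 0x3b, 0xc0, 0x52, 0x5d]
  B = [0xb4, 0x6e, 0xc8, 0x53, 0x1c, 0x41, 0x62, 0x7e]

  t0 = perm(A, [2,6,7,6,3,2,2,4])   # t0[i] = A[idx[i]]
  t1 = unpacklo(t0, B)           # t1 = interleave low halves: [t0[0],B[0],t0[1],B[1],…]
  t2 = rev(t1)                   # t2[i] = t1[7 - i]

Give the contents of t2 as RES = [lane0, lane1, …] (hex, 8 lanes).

  t0: 66 52 5d 52 c9 66 66 3b
  t1: 66 b4 52 6e 5d c8 52 53
  t2: 53 52 c8 5d 6e 52 b4 66

RES = [ 0x53  0x52  0xc8  0x5d  0x6e  0x52  0xb4  0x66 ]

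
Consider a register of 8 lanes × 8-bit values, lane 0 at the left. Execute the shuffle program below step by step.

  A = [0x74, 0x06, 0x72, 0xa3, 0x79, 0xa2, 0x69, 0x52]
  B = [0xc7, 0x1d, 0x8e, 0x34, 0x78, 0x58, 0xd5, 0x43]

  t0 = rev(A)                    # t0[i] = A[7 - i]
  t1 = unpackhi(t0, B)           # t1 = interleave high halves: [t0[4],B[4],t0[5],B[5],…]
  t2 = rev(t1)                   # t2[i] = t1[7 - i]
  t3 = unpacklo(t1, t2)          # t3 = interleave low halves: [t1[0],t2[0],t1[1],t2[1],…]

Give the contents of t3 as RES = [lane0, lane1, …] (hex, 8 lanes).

→ t0 |52|69|a2|79|a3|72|06|74|
→ t1 |a3|78|72|58|06|d5|74|43|
→ t2 |43|74|d5|06|58|72|78|a3|
→ t3 |a3|43|78|74|72|d5|58|06|

RES = [0xa3, 0x43, 0x78, 0x74, 0x72, 0xd5, 0x58, 0x06]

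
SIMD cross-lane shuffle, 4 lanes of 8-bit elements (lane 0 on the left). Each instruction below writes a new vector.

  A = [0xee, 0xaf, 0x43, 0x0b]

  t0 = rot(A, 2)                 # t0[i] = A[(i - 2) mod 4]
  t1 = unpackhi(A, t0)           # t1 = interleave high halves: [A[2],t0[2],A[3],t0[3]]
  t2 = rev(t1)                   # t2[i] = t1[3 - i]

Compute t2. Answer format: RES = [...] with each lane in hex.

  t0: 43 0b ee af
  t1: 43 ee 0b af
  t2: af 0b ee 43

RES = [0xaf, 0x0b, 0xee, 0x43]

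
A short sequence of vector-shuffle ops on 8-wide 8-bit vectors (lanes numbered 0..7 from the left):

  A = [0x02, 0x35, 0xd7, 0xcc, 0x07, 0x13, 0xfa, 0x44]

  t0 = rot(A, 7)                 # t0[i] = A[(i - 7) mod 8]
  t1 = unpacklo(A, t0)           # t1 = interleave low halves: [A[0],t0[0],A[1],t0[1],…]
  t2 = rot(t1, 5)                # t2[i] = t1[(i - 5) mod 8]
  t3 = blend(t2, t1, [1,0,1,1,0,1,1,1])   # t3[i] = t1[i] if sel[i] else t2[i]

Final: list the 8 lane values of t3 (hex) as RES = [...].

RES = [ 0x02  0xd7  0x35  0xd7  0x07  0xcc  0xcc  0x07 ]

→ t0 |35|d7|cc|07|13|fa|44|02|
→ t1 |02|35|35|d7|d7|cc|cc|07|
→ t2 |d7|d7|cc|cc|07|02|35|35|
→ t3 |02|d7|35|d7|07|cc|cc|07|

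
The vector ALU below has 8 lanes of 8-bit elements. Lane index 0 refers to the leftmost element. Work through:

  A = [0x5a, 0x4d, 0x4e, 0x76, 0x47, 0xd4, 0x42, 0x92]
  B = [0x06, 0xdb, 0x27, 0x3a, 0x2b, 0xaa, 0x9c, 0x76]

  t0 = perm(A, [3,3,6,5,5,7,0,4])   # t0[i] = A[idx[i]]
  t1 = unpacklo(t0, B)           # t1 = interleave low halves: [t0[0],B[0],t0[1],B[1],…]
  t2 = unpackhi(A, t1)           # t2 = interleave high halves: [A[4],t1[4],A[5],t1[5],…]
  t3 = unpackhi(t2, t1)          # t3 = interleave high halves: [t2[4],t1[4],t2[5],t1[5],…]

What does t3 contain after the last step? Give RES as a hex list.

  t0: 76 76 42 d4 d4 92 5a 47
  t1: 76 06 76 db 42 27 d4 3a
  t2: 47 42 d4 27 42 d4 92 3a
  t3: 42 42 d4 27 92 d4 3a 3a

RES = [0x42, 0x42, 0xd4, 0x27, 0x92, 0xd4, 0x3a, 0x3a]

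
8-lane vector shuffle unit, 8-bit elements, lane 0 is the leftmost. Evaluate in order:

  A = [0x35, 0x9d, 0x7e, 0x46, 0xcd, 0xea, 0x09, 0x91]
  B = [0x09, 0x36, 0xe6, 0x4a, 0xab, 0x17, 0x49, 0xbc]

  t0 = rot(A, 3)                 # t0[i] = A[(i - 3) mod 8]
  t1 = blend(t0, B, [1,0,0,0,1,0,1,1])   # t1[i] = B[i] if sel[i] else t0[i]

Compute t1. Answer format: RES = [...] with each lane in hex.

RES = [ 0x09  0x09  0x91  0x35  0xab  0x7e  0x49  0xbc ]

t0 = [0xea, 0x09, 0x91, 0x35, 0x9d, 0x7e, 0x46, 0xcd]
t1 = [0x09, 0x09, 0x91, 0x35, 0xab, 0x7e, 0x49, 0xbc]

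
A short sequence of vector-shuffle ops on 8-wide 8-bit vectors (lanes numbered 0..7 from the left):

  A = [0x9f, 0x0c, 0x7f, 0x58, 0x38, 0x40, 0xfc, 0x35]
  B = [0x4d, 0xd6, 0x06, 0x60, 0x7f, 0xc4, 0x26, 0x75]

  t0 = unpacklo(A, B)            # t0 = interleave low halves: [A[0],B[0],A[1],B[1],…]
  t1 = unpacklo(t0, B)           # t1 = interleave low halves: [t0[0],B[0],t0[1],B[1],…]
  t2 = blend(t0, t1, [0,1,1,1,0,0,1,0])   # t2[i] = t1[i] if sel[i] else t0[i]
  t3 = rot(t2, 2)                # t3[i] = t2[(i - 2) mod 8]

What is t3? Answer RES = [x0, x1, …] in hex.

  t0: 9f 4d 0c d6 7f 06 58 60
  t1: 9f 4d 4d d6 0c 06 d6 60
  t2: 9f 4d 4d d6 7f 06 d6 60
  t3: d6 60 9f 4d 4d d6 7f 06

RES = [ 0xd6  0x60  0x9f  0x4d  0x4d  0xd6  0x7f  0x06 ]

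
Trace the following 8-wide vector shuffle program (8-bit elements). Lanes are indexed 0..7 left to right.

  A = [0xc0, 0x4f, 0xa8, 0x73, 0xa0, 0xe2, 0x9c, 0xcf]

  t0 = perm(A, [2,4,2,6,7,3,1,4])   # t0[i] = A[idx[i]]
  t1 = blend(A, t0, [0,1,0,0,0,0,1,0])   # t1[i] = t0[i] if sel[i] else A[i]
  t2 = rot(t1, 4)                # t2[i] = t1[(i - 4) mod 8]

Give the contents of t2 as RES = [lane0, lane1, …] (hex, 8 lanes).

  t0: a8 a0 a8 9c cf 73 4f a0
  t1: c0 a0 a8 73 a0 e2 4f cf
  t2: a0 e2 4f cf c0 a0 a8 73

RES = [ 0xa0  0xe2  0x4f  0xcf  0xc0  0xa0  0xa8  0x73 ]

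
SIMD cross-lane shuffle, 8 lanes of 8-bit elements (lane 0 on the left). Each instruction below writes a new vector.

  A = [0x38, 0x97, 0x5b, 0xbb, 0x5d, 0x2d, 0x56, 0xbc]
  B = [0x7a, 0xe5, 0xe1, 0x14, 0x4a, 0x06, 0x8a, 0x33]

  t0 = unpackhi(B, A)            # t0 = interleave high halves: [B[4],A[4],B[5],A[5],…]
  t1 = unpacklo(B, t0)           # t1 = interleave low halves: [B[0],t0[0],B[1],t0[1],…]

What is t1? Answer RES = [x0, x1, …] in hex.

RES = [ 0x7a  0x4a  0xe5  0x5d  0xe1  0x06  0x14  0x2d ]

  t0: 4a 5d 06 2d 8a 56 33 bc
  t1: 7a 4a e5 5d e1 06 14 2d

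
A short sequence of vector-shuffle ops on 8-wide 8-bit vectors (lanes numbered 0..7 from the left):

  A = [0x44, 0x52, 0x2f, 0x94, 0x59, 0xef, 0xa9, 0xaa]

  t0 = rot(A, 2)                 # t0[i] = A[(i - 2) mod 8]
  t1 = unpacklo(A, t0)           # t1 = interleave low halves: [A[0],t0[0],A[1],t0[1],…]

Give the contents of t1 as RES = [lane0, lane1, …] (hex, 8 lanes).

RES = [0x44, 0xa9, 0x52, 0xaa, 0x2f, 0x44, 0x94, 0x52]

→ t0 |a9|aa|44|52|2f|94|59|ef|
→ t1 |44|a9|52|aa|2f|44|94|52|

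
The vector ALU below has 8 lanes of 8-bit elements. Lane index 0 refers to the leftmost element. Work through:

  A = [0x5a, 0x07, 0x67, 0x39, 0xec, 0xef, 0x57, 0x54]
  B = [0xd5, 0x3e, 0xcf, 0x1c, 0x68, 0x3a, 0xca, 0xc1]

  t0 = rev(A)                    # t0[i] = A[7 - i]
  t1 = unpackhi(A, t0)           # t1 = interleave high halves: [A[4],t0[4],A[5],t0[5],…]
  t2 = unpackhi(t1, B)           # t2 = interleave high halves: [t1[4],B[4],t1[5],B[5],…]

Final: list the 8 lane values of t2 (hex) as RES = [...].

→ t0 |54|57|ef|ec|39|67|07|5a|
→ t1 |ec|39|ef|67|57|07|54|5a|
→ t2 |57|68|07|3a|54|ca|5a|c1|

RES = [0x57, 0x68, 0x07, 0x3a, 0x54, 0xca, 0x5a, 0xc1]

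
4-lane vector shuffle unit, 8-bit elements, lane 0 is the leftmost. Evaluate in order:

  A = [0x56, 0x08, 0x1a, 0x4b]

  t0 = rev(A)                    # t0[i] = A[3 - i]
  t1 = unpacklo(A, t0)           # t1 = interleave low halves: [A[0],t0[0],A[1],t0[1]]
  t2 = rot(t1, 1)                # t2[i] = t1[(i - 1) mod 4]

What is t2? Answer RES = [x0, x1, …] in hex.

RES = [ 0x1a  0x56  0x4b  0x08 ]

t0 = [0x4b, 0x1a, 0x08, 0x56]
t1 = [0x56, 0x4b, 0x08, 0x1a]
t2 = [0x1a, 0x56, 0x4b, 0x08]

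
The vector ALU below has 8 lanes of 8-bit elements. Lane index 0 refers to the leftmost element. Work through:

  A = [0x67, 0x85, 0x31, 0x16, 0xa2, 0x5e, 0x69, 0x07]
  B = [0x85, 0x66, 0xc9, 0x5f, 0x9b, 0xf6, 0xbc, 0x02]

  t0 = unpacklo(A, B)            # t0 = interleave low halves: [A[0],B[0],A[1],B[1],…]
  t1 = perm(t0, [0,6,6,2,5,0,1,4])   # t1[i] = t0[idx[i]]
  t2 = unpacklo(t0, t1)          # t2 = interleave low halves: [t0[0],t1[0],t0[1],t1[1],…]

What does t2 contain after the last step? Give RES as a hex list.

RES = [ 0x67  0x67  0x85  0x16  0x85  0x16  0x66  0x85 ]

→ t0 |67|85|85|66|31|c9|16|5f|
→ t1 |67|16|16|85|c9|67|85|31|
→ t2 |67|67|85|16|85|16|66|85|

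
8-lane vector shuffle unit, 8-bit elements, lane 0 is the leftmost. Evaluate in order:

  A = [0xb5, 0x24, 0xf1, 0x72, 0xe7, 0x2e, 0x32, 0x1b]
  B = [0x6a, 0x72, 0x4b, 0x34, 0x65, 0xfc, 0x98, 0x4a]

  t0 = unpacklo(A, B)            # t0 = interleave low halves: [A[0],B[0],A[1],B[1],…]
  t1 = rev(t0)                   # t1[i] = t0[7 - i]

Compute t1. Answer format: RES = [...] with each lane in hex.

RES = [ 0x34  0x72  0x4b  0xf1  0x72  0x24  0x6a  0xb5 ]

t0 = [0xb5, 0x6a, 0x24, 0x72, 0xf1, 0x4b, 0x72, 0x34]
t1 = [0x34, 0x72, 0x4b, 0xf1, 0x72, 0x24, 0x6a, 0xb5]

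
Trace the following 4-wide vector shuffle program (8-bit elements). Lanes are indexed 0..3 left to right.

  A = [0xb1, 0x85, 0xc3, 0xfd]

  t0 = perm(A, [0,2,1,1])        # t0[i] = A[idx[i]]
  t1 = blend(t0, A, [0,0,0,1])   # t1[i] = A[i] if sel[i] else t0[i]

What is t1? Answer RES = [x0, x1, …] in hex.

RES = [ 0xb1  0xc3  0x85  0xfd ]

  t0: b1 c3 85 85
  t1: b1 c3 85 fd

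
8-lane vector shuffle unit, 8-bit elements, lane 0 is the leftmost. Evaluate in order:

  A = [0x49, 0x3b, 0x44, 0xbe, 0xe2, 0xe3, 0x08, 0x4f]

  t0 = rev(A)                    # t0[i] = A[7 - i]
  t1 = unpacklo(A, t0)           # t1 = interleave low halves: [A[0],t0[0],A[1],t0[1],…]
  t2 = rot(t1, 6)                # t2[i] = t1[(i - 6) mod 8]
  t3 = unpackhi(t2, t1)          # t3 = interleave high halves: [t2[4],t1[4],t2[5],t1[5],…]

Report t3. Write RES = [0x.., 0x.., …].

RES = [ 0xbe  0x44  0xe2  0xe3  0x49  0xbe  0x4f  0xe2 ]

t0 = [0x4f, 0x08, 0xe3, 0xe2, 0xbe, 0x44, 0x3b, 0x49]
t1 = [0x49, 0x4f, 0x3b, 0x08, 0x44, 0xe3, 0xbe, 0xe2]
t2 = [0x3b, 0x08, 0x44, 0xe3, 0xbe, 0xe2, 0x49, 0x4f]
t3 = [0xbe, 0x44, 0xe2, 0xe3, 0x49, 0xbe, 0x4f, 0xe2]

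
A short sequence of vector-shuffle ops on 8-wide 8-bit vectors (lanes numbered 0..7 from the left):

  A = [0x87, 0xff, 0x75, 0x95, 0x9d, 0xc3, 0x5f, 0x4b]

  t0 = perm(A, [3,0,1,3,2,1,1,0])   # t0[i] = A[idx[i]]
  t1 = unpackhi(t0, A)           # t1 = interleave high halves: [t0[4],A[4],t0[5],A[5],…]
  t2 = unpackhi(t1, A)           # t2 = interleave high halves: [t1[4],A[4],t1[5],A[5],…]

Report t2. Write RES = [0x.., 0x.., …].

RES = [ 0xff  0x9d  0x5f  0xc3  0x87  0x5f  0x4b  0x4b ]

t0 = [0x95, 0x87, 0xff, 0x95, 0x75, 0xff, 0xff, 0x87]
t1 = [0x75, 0x9d, 0xff, 0xc3, 0xff, 0x5f, 0x87, 0x4b]
t2 = [0xff, 0x9d, 0x5f, 0xc3, 0x87, 0x5f, 0x4b, 0x4b]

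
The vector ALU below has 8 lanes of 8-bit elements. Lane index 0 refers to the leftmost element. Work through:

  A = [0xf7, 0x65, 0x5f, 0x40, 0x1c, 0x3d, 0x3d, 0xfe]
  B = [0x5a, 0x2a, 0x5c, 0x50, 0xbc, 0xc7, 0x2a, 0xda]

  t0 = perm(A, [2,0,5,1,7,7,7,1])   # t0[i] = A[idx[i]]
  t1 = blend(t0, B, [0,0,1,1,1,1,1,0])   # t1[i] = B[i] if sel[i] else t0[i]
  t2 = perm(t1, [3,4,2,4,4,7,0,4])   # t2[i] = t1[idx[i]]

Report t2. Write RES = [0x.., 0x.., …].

t0 = [0x5f, 0xf7, 0x3d, 0x65, 0xfe, 0xfe, 0xfe, 0x65]
t1 = [0x5f, 0xf7, 0x5c, 0x50, 0xbc, 0xc7, 0x2a, 0x65]
t2 = [0x50, 0xbc, 0x5c, 0xbc, 0xbc, 0x65, 0x5f, 0xbc]

RES = [0x50, 0xbc, 0x5c, 0xbc, 0xbc, 0x65, 0x5f, 0xbc]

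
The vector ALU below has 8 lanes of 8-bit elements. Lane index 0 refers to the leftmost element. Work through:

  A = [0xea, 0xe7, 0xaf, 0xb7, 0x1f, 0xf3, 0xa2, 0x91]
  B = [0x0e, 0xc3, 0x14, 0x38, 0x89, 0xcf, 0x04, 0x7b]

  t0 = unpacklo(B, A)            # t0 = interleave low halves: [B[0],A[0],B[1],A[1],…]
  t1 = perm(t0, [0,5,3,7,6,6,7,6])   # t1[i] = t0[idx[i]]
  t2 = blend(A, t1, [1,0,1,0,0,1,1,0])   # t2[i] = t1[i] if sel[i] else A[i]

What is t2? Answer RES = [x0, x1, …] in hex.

RES = [ 0x0e  0xe7  0xe7  0xb7  0x1f  0x38  0xb7  0x91 ]

→ t0 |0e|ea|c3|e7|14|af|38|b7|
→ t1 |0e|af|e7|b7|38|38|b7|38|
→ t2 |0e|e7|e7|b7|1f|38|b7|91|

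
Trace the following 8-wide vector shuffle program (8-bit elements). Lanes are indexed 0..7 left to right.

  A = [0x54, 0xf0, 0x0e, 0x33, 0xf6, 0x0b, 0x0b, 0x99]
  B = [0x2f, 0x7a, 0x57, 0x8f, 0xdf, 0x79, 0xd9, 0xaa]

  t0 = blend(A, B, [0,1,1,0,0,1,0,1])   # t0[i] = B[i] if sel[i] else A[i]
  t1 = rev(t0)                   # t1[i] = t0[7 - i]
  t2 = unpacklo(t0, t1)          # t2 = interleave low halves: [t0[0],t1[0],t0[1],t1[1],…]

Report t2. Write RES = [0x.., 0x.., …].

RES = [0x54, 0xaa, 0x7a, 0x0b, 0x57, 0x79, 0x33, 0xf6]

t0 = [0x54, 0x7a, 0x57, 0x33, 0xf6, 0x79, 0x0b, 0xaa]
t1 = [0xaa, 0x0b, 0x79, 0xf6, 0x33, 0x57, 0x7a, 0x54]
t2 = [0x54, 0xaa, 0x7a, 0x0b, 0x57, 0x79, 0x33, 0xf6]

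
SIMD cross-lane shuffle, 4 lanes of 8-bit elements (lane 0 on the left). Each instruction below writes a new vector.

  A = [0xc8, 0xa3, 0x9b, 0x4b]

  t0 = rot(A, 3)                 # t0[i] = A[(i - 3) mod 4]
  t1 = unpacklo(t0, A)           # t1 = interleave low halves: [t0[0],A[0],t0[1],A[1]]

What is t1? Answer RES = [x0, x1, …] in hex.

RES = [ 0xa3  0xc8  0x9b  0xa3 ]

  t0: a3 9b 4b c8
  t1: a3 c8 9b a3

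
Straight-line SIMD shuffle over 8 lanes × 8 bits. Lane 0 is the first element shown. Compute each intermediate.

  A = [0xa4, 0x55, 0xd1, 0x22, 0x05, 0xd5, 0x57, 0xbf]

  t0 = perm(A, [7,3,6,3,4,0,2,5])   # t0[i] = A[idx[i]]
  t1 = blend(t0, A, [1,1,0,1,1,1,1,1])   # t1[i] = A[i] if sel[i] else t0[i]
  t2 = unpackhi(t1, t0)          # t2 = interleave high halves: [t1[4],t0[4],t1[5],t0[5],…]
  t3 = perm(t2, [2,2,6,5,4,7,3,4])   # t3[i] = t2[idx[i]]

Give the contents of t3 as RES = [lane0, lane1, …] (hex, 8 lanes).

t0 = [0xbf, 0x22, 0x57, 0x22, 0x05, 0xa4, 0xd1, 0xd5]
t1 = [0xa4, 0x55, 0x57, 0x22, 0x05, 0xd5, 0x57, 0xbf]
t2 = [0x05, 0x05, 0xd5, 0xa4, 0x57, 0xd1, 0xbf, 0xd5]
t3 = [0xd5, 0xd5, 0xbf, 0xd1, 0x57, 0xd5, 0xa4, 0x57]

RES = [ 0xd5  0xd5  0xbf  0xd1  0x57  0xd5  0xa4  0x57 ]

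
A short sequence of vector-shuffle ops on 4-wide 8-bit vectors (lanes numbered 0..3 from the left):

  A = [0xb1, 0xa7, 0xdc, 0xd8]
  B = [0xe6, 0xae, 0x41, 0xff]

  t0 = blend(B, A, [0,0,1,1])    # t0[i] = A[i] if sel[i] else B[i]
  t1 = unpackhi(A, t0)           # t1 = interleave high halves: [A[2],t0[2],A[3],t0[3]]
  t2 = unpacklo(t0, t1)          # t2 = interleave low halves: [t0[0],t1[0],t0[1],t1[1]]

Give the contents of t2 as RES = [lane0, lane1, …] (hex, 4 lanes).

  t0: e6 ae dc d8
  t1: dc dc d8 d8
  t2: e6 dc ae dc

RES = [0xe6, 0xdc, 0xae, 0xdc]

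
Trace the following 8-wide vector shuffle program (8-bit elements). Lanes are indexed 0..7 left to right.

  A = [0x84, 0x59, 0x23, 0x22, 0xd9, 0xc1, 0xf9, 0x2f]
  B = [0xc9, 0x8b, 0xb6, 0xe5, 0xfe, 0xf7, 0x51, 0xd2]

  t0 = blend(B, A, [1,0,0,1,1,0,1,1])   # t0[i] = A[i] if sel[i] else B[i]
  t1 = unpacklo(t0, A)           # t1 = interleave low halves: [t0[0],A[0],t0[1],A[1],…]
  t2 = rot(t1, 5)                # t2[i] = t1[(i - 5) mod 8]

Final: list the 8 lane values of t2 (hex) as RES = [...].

  t0: 84 8b b6 22 d9 f7 f9 2f
  t1: 84 84 8b 59 b6 23 22 22
  t2: 59 b6 23 22 22 84 84 8b

RES = [0x59, 0xb6, 0x23, 0x22, 0x22, 0x84, 0x84, 0x8b]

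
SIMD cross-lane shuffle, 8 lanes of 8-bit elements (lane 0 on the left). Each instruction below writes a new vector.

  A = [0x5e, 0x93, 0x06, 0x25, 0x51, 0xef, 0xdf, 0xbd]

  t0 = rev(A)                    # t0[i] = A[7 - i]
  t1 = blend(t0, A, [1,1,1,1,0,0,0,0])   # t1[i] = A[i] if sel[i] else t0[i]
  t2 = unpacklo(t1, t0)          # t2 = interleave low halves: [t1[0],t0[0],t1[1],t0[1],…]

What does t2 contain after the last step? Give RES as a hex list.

RES = [0x5e, 0xbd, 0x93, 0xdf, 0x06, 0xef, 0x25, 0x51]

t0 = [0xbd, 0xdf, 0xef, 0x51, 0x25, 0x06, 0x93, 0x5e]
t1 = [0x5e, 0x93, 0x06, 0x25, 0x25, 0x06, 0x93, 0x5e]
t2 = [0x5e, 0xbd, 0x93, 0xdf, 0x06, 0xef, 0x25, 0x51]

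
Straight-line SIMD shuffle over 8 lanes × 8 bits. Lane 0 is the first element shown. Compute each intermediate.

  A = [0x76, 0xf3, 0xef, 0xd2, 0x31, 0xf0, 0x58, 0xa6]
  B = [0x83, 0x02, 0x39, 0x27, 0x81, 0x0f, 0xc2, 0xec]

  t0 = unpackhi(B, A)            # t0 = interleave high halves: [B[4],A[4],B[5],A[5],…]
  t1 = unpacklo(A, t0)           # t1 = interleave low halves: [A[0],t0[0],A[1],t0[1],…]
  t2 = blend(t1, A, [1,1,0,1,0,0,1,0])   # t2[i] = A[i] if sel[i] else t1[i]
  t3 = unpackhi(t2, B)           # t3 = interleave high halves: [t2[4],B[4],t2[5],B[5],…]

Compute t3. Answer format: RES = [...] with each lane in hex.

t0 = [0x81, 0x31, 0x0f, 0xf0, 0xc2, 0x58, 0xec, 0xa6]
t1 = [0x76, 0x81, 0xf3, 0x31, 0xef, 0x0f, 0xd2, 0xf0]
t2 = [0x76, 0xf3, 0xf3, 0xd2, 0xef, 0x0f, 0x58, 0xf0]
t3 = [0xef, 0x81, 0x0f, 0x0f, 0x58, 0xc2, 0xf0, 0xec]

RES = [ 0xef  0x81  0x0f  0x0f  0x58  0xc2  0xf0  0xec ]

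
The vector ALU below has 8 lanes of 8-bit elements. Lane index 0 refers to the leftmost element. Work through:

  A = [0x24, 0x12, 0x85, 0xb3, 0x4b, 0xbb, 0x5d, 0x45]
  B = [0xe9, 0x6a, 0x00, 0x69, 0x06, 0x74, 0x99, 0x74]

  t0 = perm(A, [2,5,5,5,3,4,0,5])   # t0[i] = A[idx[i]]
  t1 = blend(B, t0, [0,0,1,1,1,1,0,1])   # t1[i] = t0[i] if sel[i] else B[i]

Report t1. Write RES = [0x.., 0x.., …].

RES = [ 0xe9  0x6a  0xbb  0xbb  0xb3  0x4b  0x99  0xbb ]

→ t0 |85|bb|bb|bb|b3|4b|24|bb|
→ t1 |e9|6a|bb|bb|b3|4b|99|bb|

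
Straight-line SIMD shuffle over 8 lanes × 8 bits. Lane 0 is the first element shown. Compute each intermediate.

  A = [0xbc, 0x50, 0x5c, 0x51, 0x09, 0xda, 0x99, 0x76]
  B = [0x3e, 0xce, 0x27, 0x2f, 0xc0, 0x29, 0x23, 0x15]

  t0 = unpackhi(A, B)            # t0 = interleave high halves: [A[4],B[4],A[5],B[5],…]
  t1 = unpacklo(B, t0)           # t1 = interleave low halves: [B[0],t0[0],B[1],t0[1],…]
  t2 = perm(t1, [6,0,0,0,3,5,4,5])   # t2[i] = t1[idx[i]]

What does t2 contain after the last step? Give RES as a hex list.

  t0: 09 c0 da 29 99 23 76 15
  t1: 3e 09 ce c0 27 da 2f 29
  t2: 2f 3e 3e 3e c0 da 27 da

RES = [0x2f, 0x3e, 0x3e, 0x3e, 0xc0, 0xda, 0x27, 0xda]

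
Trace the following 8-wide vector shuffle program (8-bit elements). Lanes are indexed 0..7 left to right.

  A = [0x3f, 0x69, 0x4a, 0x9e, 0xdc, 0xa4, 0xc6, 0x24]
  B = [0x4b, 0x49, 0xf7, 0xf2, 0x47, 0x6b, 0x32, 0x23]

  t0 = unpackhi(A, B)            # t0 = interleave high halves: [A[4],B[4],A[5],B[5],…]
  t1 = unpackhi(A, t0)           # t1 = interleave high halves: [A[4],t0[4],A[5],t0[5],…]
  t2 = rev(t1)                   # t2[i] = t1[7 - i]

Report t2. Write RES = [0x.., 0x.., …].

t0 = [0xdc, 0x47, 0xa4, 0x6b, 0xc6, 0x32, 0x24, 0x23]
t1 = [0xdc, 0xc6, 0xa4, 0x32, 0xc6, 0x24, 0x24, 0x23]
t2 = [0x23, 0x24, 0x24, 0xc6, 0x32, 0xa4, 0xc6, 0xdc]

RES = [0x23, 0x24, 0x24, 0xc6, 0x32, 0xa4, 0xc6, 0xdc]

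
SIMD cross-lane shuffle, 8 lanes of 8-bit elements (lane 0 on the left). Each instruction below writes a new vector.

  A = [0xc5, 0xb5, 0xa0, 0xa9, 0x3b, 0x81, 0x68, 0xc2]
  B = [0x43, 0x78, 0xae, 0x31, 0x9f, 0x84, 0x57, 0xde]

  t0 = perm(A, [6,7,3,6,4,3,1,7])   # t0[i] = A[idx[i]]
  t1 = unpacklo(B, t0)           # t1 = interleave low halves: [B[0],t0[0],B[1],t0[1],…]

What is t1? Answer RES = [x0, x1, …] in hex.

→ t0 |68|c2|a9|68|3b|a9|b5|c2|
→ t1 |43|68|78|c2|ae|a9|31|68|

RES = [ 0x43  0x68  0x78  0xc2  0xae  0xa9  0x31  0x68 ]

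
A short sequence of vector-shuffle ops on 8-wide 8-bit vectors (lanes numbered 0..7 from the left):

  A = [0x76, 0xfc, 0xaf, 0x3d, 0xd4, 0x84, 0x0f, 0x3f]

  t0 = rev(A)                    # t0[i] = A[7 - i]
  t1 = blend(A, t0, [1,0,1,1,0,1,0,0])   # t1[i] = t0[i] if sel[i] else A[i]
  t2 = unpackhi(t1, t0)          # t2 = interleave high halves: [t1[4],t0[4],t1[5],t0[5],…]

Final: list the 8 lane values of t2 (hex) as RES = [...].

RES = [0xd4, 0x3d, 0xaf, 0xaf, 0x0f, 0xfc, 0x3f, 0x76]

t0 = [0x3f, 0x0f, 0x84, 0xd4, 0x3d, 0xaf, 0xfc, 0x76]
t1 = [0x3f, 0xfc, 0x84, 0xd4, 0xd4, 0xaf, 0x0f, 0x3f]
t2 = [0xd4, 0x3d, 0xaf, 0xaf, 0x0f, 0xfc, 0x3f, 0x76]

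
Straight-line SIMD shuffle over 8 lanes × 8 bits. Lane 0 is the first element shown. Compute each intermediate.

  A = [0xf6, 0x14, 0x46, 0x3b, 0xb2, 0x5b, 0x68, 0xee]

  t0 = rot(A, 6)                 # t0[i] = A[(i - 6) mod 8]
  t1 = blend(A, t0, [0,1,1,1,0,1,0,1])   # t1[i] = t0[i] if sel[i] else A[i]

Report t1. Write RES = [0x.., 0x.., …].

RES = [ 0xf6  0x3b  0xb2  0x5b  0xb2  0xee  0x68  0x14 ]

→ t0 |46|3b|b2|5b|68|ee|f6|14|
→ t1 |f6|3b|b2|5b|b2|ee|68|14|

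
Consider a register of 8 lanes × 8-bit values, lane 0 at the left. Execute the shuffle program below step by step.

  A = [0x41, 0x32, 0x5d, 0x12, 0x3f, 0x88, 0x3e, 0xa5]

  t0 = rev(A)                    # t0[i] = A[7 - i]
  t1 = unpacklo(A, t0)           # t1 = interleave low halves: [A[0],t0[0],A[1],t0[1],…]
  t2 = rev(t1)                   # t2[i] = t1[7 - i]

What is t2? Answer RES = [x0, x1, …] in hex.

RES = [ 0x3f  0x12  0x88  0x5d  0x3e  0x32  0xa5  0x41 ]

→ t0 |a5|3e|88|3f|12|5d|32|41|
→ t1 |41|a5|32|3e|5d|88|12|3f|
→ t2 |3f|12|88|5d|3e|32|a5|41|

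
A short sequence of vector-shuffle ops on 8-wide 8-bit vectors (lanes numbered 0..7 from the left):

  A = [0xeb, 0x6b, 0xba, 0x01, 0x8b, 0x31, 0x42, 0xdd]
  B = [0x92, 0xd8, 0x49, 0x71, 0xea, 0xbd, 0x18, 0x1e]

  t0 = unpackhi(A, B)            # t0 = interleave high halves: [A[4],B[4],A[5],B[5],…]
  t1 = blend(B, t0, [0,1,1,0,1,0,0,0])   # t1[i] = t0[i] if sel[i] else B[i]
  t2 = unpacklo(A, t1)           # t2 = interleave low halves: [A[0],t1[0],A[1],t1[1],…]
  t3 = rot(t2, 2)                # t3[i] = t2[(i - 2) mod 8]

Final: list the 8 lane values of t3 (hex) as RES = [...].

RES = [0x01, 0x71, 0xeb, 0x92, 0x6b, 0xea, 0xba, 0x31]

→ t0 |8b|ea|31|bd|42|18|dd|1e|
→ t1 |92|ea|31|71|42|bd|18|1e|
→ t2 |eb|92|6b|ea|ba|31|01|71|
→ t3 |01|71|eb|92|6b|ea|ba|31|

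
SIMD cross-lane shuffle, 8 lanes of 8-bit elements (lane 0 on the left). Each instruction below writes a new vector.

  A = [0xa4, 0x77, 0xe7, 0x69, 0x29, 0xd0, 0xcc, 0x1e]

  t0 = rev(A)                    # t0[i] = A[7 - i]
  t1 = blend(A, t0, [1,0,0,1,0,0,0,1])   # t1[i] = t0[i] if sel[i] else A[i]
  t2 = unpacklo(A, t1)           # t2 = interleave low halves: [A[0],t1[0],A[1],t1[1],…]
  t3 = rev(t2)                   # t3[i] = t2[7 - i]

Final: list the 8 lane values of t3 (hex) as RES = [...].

→ t0 |1e|cc|d0|29|69|e7|77|a4|
→ t1 |1e|77|e7|29|29|d0|cc|a4|
→ t2 |a4|1e|77|77|e7|e7|69|29|
→ t3 |29|69|e7|e7|77|77|1e|a4|

RES = [ 0x29  0x69  0xe7  0xe7  0x77  0x77  0x1e  0xa4 ]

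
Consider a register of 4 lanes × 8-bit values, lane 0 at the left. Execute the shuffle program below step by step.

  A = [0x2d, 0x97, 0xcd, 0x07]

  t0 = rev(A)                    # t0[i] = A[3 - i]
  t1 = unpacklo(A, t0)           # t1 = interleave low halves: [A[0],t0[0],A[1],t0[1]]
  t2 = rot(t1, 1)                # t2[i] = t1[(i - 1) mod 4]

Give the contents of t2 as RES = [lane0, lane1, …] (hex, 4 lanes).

t0 = [0x07, 0xcd, 0x97, 0x2d]
t1 = [0x2d, 0x07, 0x97, 0xcd]
t2 = [0xcd, 0x2d, 0x07, 0x97]

RES = [ 0xcd  0x2d  0x07  0x97 ]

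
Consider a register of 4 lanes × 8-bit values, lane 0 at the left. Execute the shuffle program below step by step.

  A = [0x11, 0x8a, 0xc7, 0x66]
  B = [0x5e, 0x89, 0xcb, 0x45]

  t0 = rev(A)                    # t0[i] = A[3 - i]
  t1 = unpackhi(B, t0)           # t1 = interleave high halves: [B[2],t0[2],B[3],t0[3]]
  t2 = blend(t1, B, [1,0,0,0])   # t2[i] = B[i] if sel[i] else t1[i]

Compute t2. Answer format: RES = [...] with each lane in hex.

RES = [ 0x5e  0x8a  0x45  0x11 ]

→ t0 |66|c7|8a|11|
→ t1 |cb|8a|45|11|
→ t2 |5e|8a|45|11|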